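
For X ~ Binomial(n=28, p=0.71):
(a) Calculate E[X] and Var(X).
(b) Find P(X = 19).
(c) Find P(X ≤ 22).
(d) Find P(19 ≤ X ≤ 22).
(a) E[X] = 19.8800, Var(X) = 5.7652
(b) P(X = 19) = 0.149546
(c) P(X ≤ 22) = 0.864109
(d) P(19 ≤ X ≤ 22) = 0.587675

We have X ~ Binomial(n=28, p=0.71).

(a) Moments:
E[X] = 19.8800
Var(X) = 5.7652
σ = √Var(X) = 2.4011

(b) Point probability using PMF:
P(X = 19) = 0.149546

(c) Cumulative probability using CDF:
P(X ≤ 22) = F(22) = 0.864109

(d) Range probability:
P(19 ≤ X ≤ 22) = P(X ≤ 22) - P(X ≤ 18)
                   = F(22) - F(18)
                   = 0.864109 - 0.276434
                   = 0.587675

This means approximately 58.8% of outcomes fall in the interval [19, 22].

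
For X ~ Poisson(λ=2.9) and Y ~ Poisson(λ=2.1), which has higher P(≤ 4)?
Y has higher probability (P(Y ≤ 4) = 0.9379 > P(X ≤ 4) = 0.8318)

Compute P(≤ 4) for each distribution:

X ~ Poisson(λ=2.9):
P(X ≤ 4) = 0.8318

Y ~ Poisson(λ=2.1):
P(Y ≤ 4) = 0.9379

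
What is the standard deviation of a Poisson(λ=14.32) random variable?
3.7842

We have X ~ Poisson(λ=14.32).

For a Poisson distribution with λ=14.32:
σ = √Var(X) = 3.7842

The standard deviation is the square root of the variance.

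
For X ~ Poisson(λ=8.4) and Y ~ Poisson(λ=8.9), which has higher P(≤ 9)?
X has higher probability (P(X ≤ 9) = 0.6659 > P(Y ≤ 9) = 0.6006)

Compute P(≤ 9) for each distribution:

X ~ Poisson(λ=8.4):
P(X ≤ 9) = 0.6659

Y ~ Poisson(λ=8.9):
P(Y ≤ 9) = 0.6006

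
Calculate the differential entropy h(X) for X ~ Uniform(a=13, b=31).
2.8904 nats

We have X ~ Uniform(a=13, b=31).

The differential entropy measures the uncertainty or information content of the distribution.

For a Uniform distribution with a=13, b=31:
h(X) = 2.8904 nats

(In bits, this would be 4.1699 bits.)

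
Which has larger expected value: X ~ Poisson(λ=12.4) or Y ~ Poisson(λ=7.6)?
X has larger mean (12.4000 > 7.6000)

Compute the expected value for each distribution:

X ~ Poisson(λ=12.4):
E[X] = 12.4000

Y ~ Poisson(λ=7.6):
E[Y] = 7.6000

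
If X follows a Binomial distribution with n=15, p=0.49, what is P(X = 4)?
0.047774

We have X ~ Binomial(n=15, p=0.49).

For a Binomial distribution, the PMF gives us the probability of each outcome.

Using the PMF formula:
P(X = 4) = 0.047774

Rounded to 4 decimal places: 0.0478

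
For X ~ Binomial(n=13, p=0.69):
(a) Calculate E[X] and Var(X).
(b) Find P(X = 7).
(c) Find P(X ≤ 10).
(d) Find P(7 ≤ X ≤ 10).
(a) E[X] = 8.9700, Var(X) = 2.7807
(b) P(X = 7) = 0.113405
(c) P(X ≤ 10) = 0.818510
(d) P(7 ≤ X ≤ 10) = 0.745235

We have X ~ Binomial(n=13, p=0.69).

(a) Moments:
E[X] = 8.9700
Var(X) = 2.7807
σ = √Var(X) = 1.6675

(b) Point probability using PMF:
P(X = 7) = 0.113405

(c) Cumulative probability using CDF:
P(X ≤ 10) = F(10) = 0.818510

(d) Range probability:
P(7 ≤ X ≤ 10) = P(X ≤ 10) - P(X ≤ 6)
                   = F(10) - F(6)
                   = 0.818510 - 0.073275
                   = 0.745235

This means approximately 74.5% of outcomes fall in the interval [7, 10].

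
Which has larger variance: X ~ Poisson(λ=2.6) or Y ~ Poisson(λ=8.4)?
Y has larger variance (8.4000 > 2.6000)

Compute the variance for each distribution:

X ~ Poisson(λ=2.6):
Var(X) = 2.6000

Y ~ Poisson(λ=8.4):
Var(Y) = 8.4000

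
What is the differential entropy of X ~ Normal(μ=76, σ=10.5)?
3.7703 nats

We have X ~ Normal(μ=76, σ=10.5).

The differential entropy measures the uncertainty or information content of the distribution.

For a Normal distribution with μ=76, σ=10.5:
h(X) = 3.7703 nats

(In bits, this would be 5.4394 bits.)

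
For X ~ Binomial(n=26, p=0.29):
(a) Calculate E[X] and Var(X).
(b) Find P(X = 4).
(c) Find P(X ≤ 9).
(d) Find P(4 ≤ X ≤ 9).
(a) E[X] = 7.5400, Var(X) = 5.3534
(b) P(X = 4) = 0.056483
(c) P(X ≤ 9) = 0.803933
(d) P(4 ≤ X ≤ 9) = 0.770946

We have X ~ Binomial(n=26, p=0.29).

(a) Moments:
E[X] = 7.5400
Var(X) = 5.3534
σ = √Var(X) = 2.3137

(b) Point probability using PMF:
P(X = 4) = 0.056483

(c) Cumulative probability using CDF:
P(X ≤ 9) = F(9) = 0.803933

(d) Range probability:
P(4 ≤ X ≤ 9) = P(X ≤ 9) - P(X ≤ 3)
                   = F(9) - F(3)
                   = 0.803933 - 0.032987
                   = 0.770946

This means approximately 77.1% of outcomes fall in the interval [4, 9].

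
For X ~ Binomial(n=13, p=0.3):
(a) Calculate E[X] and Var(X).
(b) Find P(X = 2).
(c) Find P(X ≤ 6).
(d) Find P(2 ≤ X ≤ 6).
(a) E[X] = 3.9000, Var(X) = 2.7300
(b) P(X = 2) = 0.138808
(c) P(X ≤ 6) = 0.937625
(d) P(2 ≤ X ≤ 6) = 0.873955

We have X ~ Binomial(n=13, p=0.3).

(a) Moments:
E[X] = 3.9000
Var(X) = 2.7300
σ = √Var(X) = 1.6523

(b) Point probability using PMF:
P(X = 2) = 0.138808

(c) Cumulative probability using CDF:
P(X ≤ 6) = F(6) = 0.937625

(d) Range probability:
P(2 ≤ X ≤ 6) = P(X ≤ 6) - P(X ≤ 1)
                   = F(6) - F(1)
                   = 0.937625 - 0.063670
                   = 0.873955

This means approximately 87.4% of outcomes fall in the interval [2, 6].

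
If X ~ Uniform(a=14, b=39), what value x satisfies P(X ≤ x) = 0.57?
28.2500

We have X ~ Uniform(a=14, b=39).

We want to find x such that P(X ≤ x) = 0.57.

This is the 57th percentile, which means 57% of values fall below this point.

Using the inverse CDF (quantile function):
x = F⁻¹(0.57) = 28.2500

Verification: P(X ≤ 28.2500) = 0.57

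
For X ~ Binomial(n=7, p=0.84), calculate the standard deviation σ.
0.9699

We have X ~ Binomial(n=7, p=0.84).

For a Binomial distribution with n=7, p=0.84:
σ = √Var(X) = 0.9699

The standard deviation is the square root of the variance.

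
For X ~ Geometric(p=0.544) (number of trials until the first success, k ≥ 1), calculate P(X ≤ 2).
0.792064

We have X ~ Geometric(p=0.544) (number of trials until the first success, k ≥ 1).

The CDF gives us P(X ≤ k).

Using the CDF:
P(X ≤ 2) = 0.792064

This means there's approximately a 79.2% chance that X is at most 2.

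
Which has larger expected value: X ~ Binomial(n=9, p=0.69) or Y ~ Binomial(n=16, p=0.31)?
X has larger mean (6.2100 > 4.9600)

Compute the expected value for each distribution:

X ~ Binomial(n=9, p=0.69):
E[X] = 6.2100

Y ~ Binomial(n=16, p=0.31):
E[Y] = 4.9600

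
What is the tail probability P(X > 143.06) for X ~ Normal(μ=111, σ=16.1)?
0.023224

We have X ~ Normal(μ=111, σ=16.1).

P(X > 143.06) = 1 - P(X ≤ 143.06)
                = 1 - F(143.06)
                = 1 - 0.976776
                = 0.023224

So there's approximately a 2.3% chance that X exceeds 143.06.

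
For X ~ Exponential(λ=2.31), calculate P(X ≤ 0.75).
0.823158

We have X ~ Exponential(λ=2.31).

The CDF gives us P(X ≤ k).

Using the CDF:
P(X ≤ 0.75) = 0.823158

This means there's approximately a 82.3% chance that X is at most 0.75.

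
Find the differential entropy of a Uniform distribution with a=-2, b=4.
1.7918 nats

We have X ~ Uniform(a=-2, b=4).

The differential entropy measures the uncertainty or information content of the distribution.

For a Uniform distribution with a=-2, b=4:
h(X) = 1.7918 nats

(In bits, this would be 2.5850 bits.)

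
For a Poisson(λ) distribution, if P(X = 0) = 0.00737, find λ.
λ = 4.9103

For a Poisson(λ) distribution, the PMF at 0 is:
P(X = 0) = λ^0 e^(-λ) / 0! = e^(-λ)

Given P(X = 0) = 0.00737:
e^(-λ) = 0.00737
-λ = ln(0.00737)
λ = -ln(0.00737) = 4.9103

Verification: e^(-4.9103) = 0.00737 ✓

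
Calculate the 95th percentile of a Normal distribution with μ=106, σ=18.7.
136.7588

We have X ~ Normal(μ=106, σ=18.7).

We want to find x such that P(X ≤ x) = 0.95.

This is the 95th percentile, which means 95% of values fall below this point.

Using the inverse CDF (quantile function):
x = F⁻¹(0.95) = 136.7588

Verification: P(X ≤ 136.7588) = 0.95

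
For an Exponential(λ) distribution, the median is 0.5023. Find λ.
λ = 1.3799

For X ~ Exponential(λ), the CDF is F(x) = 1 - e^(-λx).
The median m satisfies F(m) = 0.5:
1 - e^(-λm) = 0.5
e^(-λm) = 0.5
λm = ln(2)
m = ln(2) / λ

Given m = 0.5023:
λ = ln(2) / 0.5023 = 0.693147 / 0.5023 = 1.3799

Verification: ln(2) / 1.3799 = 0.5023 ✓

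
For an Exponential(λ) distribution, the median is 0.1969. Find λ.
λ = 3.5203

For X ~ Exponential(λ), the CDF is F(x) = 1 - e^(-λx).
The median m satisfies F(m) = 0.5:
1 - e^(-λm) = 0.5
e^(-λm) = 0.5
λm = ln(2)
m = ln(2) / λ

Given m = 0.1969:
λ = ln(2) / 0.1969 = 0.693147 / 0.1969 = 3.5203

Verification: ln(2) / 3.5203 = 0.1969 ✓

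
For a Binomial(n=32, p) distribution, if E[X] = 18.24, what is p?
p = 0.57

For a Binomial(n, p) distribution:
E[X] = n × p

Given n = 32 and E[X] = 18.24:
18.24 = 32 × p
p = 18.24 / 32 = 0.57

Verification: Binomial(32, 0.57) has E[X] = 18.24 ✓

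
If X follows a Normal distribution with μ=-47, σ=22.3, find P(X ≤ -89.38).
0.028687

We have X ~ Normal(μ=-47, σ=22.3).

The CDF gives us P(X ≤ k).

Using the CDF:
P(X ≤ -89.38) = 0.028687

This means there's approximately a 2.9% chance that X is at most -89.38.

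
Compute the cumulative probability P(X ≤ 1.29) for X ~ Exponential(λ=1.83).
0.905646

We have X ~ Exponential(λ=1.83).

The CDF gives us P(X ≤ k).

Using the CDF:
P(X ≤ 1.29) = 0.905646

This means there's approximately a 90.6% chance that X is at most 1.29.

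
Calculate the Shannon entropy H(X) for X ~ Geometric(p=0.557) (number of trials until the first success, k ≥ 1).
1.2327 nats

We have X ~ Geometric(p=0.557) (number of trials until the first success, k ≥ 1).

The Shannon entropy measures the uncertainty or information content of the distribution.

For a Geometric distribution with p=0.557 (number of trials until the first success, k ≥ 1):
H(X) = 1.2327 nats

(In bits, this would be 1.7785 bits.)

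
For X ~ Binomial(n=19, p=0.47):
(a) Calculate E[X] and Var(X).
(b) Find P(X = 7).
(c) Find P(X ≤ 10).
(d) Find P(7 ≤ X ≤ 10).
(a) E[X] = 8.9300, Var(X) = 4.7329
(b) P(X = 7) = 0.125407
(c) P(X ≤ 10) = 0.764922
(d) P(7 ≤ X ≤ 10) = 0.633362

We have X ~ Binomial(n=19, p=0.47).

(a) Moments:
E[X] = 8.9300
Var(X) = 4.7329
σ = √Var(X) = 2.1755

(b) Point probability using PMF:
P(X = 7) = 0.125407

(c) Cumulative probability using CDF:
P(X ≤ 10) = F(10) = 0.764922

(d) Range probability:
P(7 ≤ X ≤ 10) = P(X ≤ 10) - P(X ≤ 6)
                   = F(10) - F(6)
                   = 0.764922 - 0.131560
                   = 0.633362

This means approximately 63.3% of outcomes fall in the interval [7, 10].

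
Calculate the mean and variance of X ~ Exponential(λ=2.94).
E[X] = 0.3401, Var(X) = 0.1157

We have X ~ Exponential(λ=2.94).

For an Exponential distribution with λ=2.94:

Expected value:
E[X] = 0.3401

Variance:
Var(X) = 0.1157

Standard deviation:
σ = √Var(X) = 0.3401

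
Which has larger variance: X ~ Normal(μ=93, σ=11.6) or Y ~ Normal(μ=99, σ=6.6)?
X has larger variance (134.5600 > 43.5600)

Compute the variance for each distribution:

X ~ Normal(μ=93, σ=11.6):
Var(X) = 134.5600

Y ~ Normal(μ=99, σ=6.6):
Var(Y) = 43.5600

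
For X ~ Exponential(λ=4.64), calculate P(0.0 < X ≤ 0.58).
0.932200

We have X ~ Exponential(λ=4.64).

To find P(0.0 < X ≤ 0.58), we use:
P(0.0 < X ≤ 0.58) = P(X ≤ 0.58) - P(X ≤ 0.0)
                 = F(0.58) - F(0.0)
                 = 0.932200 - 0.000000
                 = 0.932200

So there's approximately a 93.2% chance that X falls in this range.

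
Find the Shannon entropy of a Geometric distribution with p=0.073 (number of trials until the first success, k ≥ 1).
3.5799 nats

We have X ~ Geometric(p=0.073) (number of trials until the first success, k ≥ 1).

The Shannon entropy measures the uncertainty or information content of the distribution.

For a Geometric distribution with p=0.073 (number of trials until the first success, k ≥ 1):
H(X) = 3.5799 nats

(In bits, this would be 5.1647 bits.)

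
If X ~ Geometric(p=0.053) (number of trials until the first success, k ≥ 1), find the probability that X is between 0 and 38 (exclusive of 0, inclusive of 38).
0.873730

We have X ~ Geometric(p=0.053) (number of trials until the first success, k ≥ 1).

To find P(0 < X ≤ 38), we use:
P(0 < X ≤ 38) = P(X ≤ 38) - P(X ≤ 0)
                 = F(38) - F(0)
                 = 0.873730 - 0.000000
                 = 0.873730

So there's approximately a 87.4% chance that X falls in this range.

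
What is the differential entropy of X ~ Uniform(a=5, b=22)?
2.8332 nats

We have X ~ Uniform(a=5, b=22).

The differential entropy measures the uncertainty or information content of the distribution.

For a Uniform distribution with a=5, b=22:
h(X) = 2.8332 nats

(In bits, this would be 4.0875 bits.)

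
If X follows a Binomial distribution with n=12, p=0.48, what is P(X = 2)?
0.021982

We have X ~ Binomial(n=12, p=0.48).

For a Binomial distribution, the PMF gives us the probability of each outcome.

Using the PMF formula:
P(X = 2) = 0.021982

Rounded to 4 decimal places: 0.0220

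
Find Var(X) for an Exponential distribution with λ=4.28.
0.0546

We have X ~ Exponential(λ=4.28).

For an Exponential distribution with λ=4.28:
Var(X) = 0.0546

The variance measures the spread of the distribution around the mean.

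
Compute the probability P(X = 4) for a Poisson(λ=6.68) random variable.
0.104186

We have X ~ Poisson(λ=6.68).

For a Poisson distribution, the PMF gives us the probability of each outcome.

Using the PMF formula:
P(X = 4) = 0.104186

Rounded to 4 decimal places: 0.1042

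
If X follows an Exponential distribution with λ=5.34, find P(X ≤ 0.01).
0.051999

We have X ~ Exponential(λ=5.34).

The CDF gives us P(X ≤ k).

Using the CDF:
P(X ≤ 0.01) = 0.051999

This means there's approximately a 5.2% chance that X is at most 0.01.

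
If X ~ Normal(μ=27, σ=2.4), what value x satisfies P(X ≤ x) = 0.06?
23.2685

We have X ~ Normal(μ=27, σ=2.4).

We want to find x such that P(X ≤ x) = 0.06.

This is the 6th percentile, which means 6% of values fall below this point.

Using the inverse CDF (quantile function):
x = F⁻¹(0.06) = 23.2685

Verification: P(X ≤ 23.2685) = 0.06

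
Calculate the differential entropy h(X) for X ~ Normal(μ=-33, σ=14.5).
4.0931 nats

We have X ~ Normal(μ=-33, σ=14.5).

The differential entropy measures the uncertainty or information content of the distribution.

For a Normal distribution with μ=-33, σ=14.5:
h(X) = 4.0931 nats

(In bits, this would be 5.9051 bits.)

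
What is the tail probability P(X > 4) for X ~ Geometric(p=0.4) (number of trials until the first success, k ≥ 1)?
0.129600

We have X ~ Geometric(p=0.4) (number of trials until the first success, k ≥ 1).

P(X > 4) = 1 - P(X ≤ 4)
                = 1 - F(4)
                = 1 - 0.870400
                = 0.129600

So there's approximately a 13.0% chance that X exceeds 4.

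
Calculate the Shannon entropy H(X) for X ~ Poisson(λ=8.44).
2.4748 nats

We have X ~ Poisson(λ=8.44).

The Shannon entropy measures the uncertainty or information content of the distribution.

For a Poisson distribution with λ=8.44:
H(X) = 2.4748 nats

(In bits, this would be 3.5704 bits.)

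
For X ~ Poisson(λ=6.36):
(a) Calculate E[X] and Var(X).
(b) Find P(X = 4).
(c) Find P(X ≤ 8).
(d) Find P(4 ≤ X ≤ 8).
(a) E[X] = 6.3600, Var(X) = 6.3600
(b) P(X = 4) = 0.117897
(c) P(X ≤ 8) = 0.807931
(d) P(4 ≤ X ≤ 8) = 0.686078

We have X ~ Poisson(λ=6.36).

(a) Moments:
E[X] = 6.3600
Var(X) = 6.3600
σ = √Var(X) = 2.5219

(b) Point probability using PMF:
P(X = 4) = 0.117897

(c) Cumulative probability using CDF:
P(X ≤ 8) = F(8) = 0.807931

(d) Range probability:
P(4 ≤ X ≤ 8) = P(X ≤ 8) - P(X ≤ 3)
                   = F(8) - F(3)
                   = 0.807931 - 0.121854
                   = 0.686078

This means approximately 68.6% of outcomes fall in the interval [4, 8].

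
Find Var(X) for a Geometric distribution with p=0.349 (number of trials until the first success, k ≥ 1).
5.3448

We have X ~ Geometric(p=0.349) (number of trials until the first success, k ≥ 1).

For a Geometric distribution with p=0.349 (number of trials until the first success, k ≥ 1):
Var(X) = 5.3448

The variance measures the spread of the distribution around the mean.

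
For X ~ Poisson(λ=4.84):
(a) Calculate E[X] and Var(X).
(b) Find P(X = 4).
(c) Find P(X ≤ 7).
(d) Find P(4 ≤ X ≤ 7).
(a) E[X] = 4.8400, Var(X) = 4.8400
(b) P(X = 4) = 0.180794
(c) P(X ≤ 7) = 0.882797
(d) P(4 ≤ X ≤ 7) = 0.594589

We have X ~ Poisson(λ=4.84).

(a) Moments:
E[X] = 4.8400
Var(X) = 4.8400
σ = √Var(X) = 2.2000

(b) Point probability using PMF:
P(X = 4) = 0.180794

(c) Cumulative probability using CDF:
P(X ≤ 7) = F(7) = 0.882797

(d) Range probability:
P(4 ≤ X ≤ 7) = P(X ≤ 7) - P(X ≤ 3)
                   = F(7) - F(3)
                   = 0.882797 - 0.288208
                   = 0.594589

This means approximately 59.5% of outcomes fall in the interval [4, 7].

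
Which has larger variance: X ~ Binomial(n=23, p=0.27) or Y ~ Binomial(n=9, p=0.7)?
X has larger variance (4.5333 > 1.8900)

Compute the variance for each distribution:

X ~ Binomial(n=23, p=0.27):
Var(X) = 4.5333

Y ~ Binomial(n=9, p=0.7):
Var(Y) = 1.8900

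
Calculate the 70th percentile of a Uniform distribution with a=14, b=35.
28.7000

We have X ~ Uniform(a=14, b=35).

We want to find x such that P(X ≤ x) = 0.7.

This is the 70th percentile, which means 70% of values fall below this point.

Using the inverse CDF (quantile function):
x = F⁻¹(0.7) = 28.7000

Verification: P(X ≤ 28.7000) = 0.7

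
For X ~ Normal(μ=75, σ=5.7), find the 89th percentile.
81.9912

We have X ~ Normal(μ=75, σ=5.7).

We want to find x such that P(X ≤ x) = 0.89.

This is the 89th percentile, which means 89% of values fall below this point.

Using the inverse CDF (quantile function):
x = F⁻¹(0.89) = 81.9912

Verification: P(X ≤ 81.9912) = 0.89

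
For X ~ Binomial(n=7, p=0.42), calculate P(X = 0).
0.022080

We have X ~ Binomial(n=7, p=0.42).

For a Binomial distribution, the PMF gives us the probability of each outcome.

Using the PMF formula:
P(X = 0) = 0.022080

Rounded to 4 decimal places: 0.0221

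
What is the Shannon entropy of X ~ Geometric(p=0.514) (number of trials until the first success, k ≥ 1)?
1.3478 nats

We have X ~ Geometric(p=0.514) (number of trials until the first success, k ≥ 1).

The Shannon entropy measures the uncertainty or information content of the distribution.

For a Geometric distribution with p=0.514 (number of trials until the first success, k ≥ 1):
H(X) = 1.3478 nats

(In bits, this would be 1.9444 bits.)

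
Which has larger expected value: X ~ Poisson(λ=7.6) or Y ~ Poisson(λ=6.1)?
X has larger mean (7.6000 > 6.1000)

Compute the expected value for each distribution:

X ~ Poisson(λ=7.6):
E[X] = 7.6000

Y ~ Poisson(λ=6.1):
E[Y] = 6.1000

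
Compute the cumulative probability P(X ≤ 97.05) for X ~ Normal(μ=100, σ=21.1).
0.444405

We have X ~ Normal(μ=100, σ=21.1).

The CDF gives us P(X ≤ k).

Using the CDF:
P(X ≤ 97.05) = 0.444405

This means there's approximately a 44.4% chance that X is at most 97.05.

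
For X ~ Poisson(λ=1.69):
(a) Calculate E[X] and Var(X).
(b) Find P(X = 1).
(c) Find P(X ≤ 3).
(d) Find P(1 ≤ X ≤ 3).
(a) E[X] = 1.6900, Var(X) = 1.6900
(b) P(X = 1) = 0.311838
(c) P(X ≤ 3) = 0.908301
(d) P(1 ≤ X ≤ 3) = 0.723781

We have X ~ Poisson(λ=1.69).

(a) Moments:
E[X] = 1.6900
Var(X) = 1.6900
σ = √Var(X) = 1.3000

(b) Point probability using PMF:
P(X = 1) = 0.311838

(c) Cumulative probability using CDF:
P(X ≤ 3) = F(3) = 0.908301

(d) Range probability:
P(1 ≤ X ≤ 3) = P(X ≤ 3) - P(X ≤ 0)
                   = F(3) - F(0)
                   = 0.908301 - 0.184520
                   = 0.723781

This means approximately 72.4% of outcomes fall in the interval [1, 3].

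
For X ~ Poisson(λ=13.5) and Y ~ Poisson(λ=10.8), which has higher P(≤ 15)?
Y has higher probability (P(Y ≤ 15) = 0.9177 > P(X ≤ 15) = 0.7178)

Compute P(≤ 15) for each distribution:

X ~ Poisson(λ=13.5):
P(X ≤ 15) = 0.7178

Y ~ Poisson(λ=10.8):
P(Y ≤ 15) = 0.9177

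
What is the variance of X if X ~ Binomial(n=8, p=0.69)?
1.7112

We have X ~ Binomial(n=8, p=0.69).

For a Binomial distribution with n=8, p=0.69:
Var(X) = 1.7112

The variance measures the spread of the distribution around the mean.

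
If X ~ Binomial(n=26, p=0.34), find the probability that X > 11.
0.136062

We have X ~ Binomial(n=26, p=0.34).

P(X > 11) = 1 - P(X ≤ 11)
                = 1 - F(11)
                = 1 - 0.863938
                = 0.136062

So there's approximately a 13.6% chance that X exceeds 11.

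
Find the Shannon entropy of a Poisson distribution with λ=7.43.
2.4095 nats

We have X ~ Poisson(λ=7.43).

The Shannon entropy measures the uncertainty or information content of the distribution.

For a Poisson distribution with λ=7.43:
H(X) = 2.4095 nats

(In bits, this would be 3.4762 bits.)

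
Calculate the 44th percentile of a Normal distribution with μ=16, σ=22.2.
12.6485

We have X ~ Normal(μ=16, σ=22.2).

We want to find x such that P(X ≤ x) = 0.44.

This is the 44th percentile, which means 44% of values fall below this point.

Using the inverse CDF (quantile function):
x = F⁻¹(0.44) = 12.6485

Verification: P(X ≤ 12.6485) = 0.44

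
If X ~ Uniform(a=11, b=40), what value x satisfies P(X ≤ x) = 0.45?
24.0500

We have X ~ Uniform(a=11, b=40).

We want to find x such that P(X ≤ x) = 0.45.

This is the 45th percentile, which means 45% of values fall below this point.

Using the inverse CDF (quantile function):
x = F⁻¹(0.45) = 24.0500

Verification: P(X ≤ 24.0500) = 0.45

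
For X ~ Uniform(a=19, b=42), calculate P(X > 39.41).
0.112609

We have X ~ Uniform(a=19, b=42).

P(X > 39.41) = 1 - P(X ≤ 39.41)
                = 1 - F(39.41)
                = 1 - 0.887391
                = 0.112609

So there's approximately a 11.3% chance that X exceeds 39.41.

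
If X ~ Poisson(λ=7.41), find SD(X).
2.7221

We have X ~ Poisson(λ=7.41).

For a Poisson distribution with λ=7.41:
σ = √Var(X) = 2.7221

The standard deviation is the square root of the variance.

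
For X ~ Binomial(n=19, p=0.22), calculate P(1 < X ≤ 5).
0.718298

We have X ~ Binomial(n=19, p=0.22).

To find P(1 < X ≤ 5), we use:
P(1 < X ≤ 5) = P(X ≤ 5) - P(X ≤ 1)
                 = F(5) - F(1)
                 = 0.774946 - 0.056648
                 = 0.718298

So there's approximately a 71.8% chance that X falls in this range.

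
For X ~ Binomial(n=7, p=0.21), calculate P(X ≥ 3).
0.165656

We have X ~ Binomial(n=7, p=0.21).

For discrete distributions, P(X ≥ 3) = 1 - P(X ≤ 2).

P(X ≤ 2) = 0.834344
P(X ≥ 3) = 1 - 0.834344 = 0.165656

So there's approximately a 16.6% chance that X is at least 3.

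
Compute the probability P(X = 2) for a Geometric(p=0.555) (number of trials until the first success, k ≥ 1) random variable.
0.246975

We have X ~ Geometric(p=0.555) (number of trials until the first success, k ≥ 1).

For a Geometric distribution, the PMF gives us the probability of each outcome.

Using the PMF formula:
P(X = 2) = 0.246975

Rounded to 4 decimal places: 0.2470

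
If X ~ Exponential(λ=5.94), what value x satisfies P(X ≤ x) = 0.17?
0.0314

We have X ~ Exponential(λ=5.94).

We want to find x such that P(X ≤ x) = 0.17.

This is the 17th percentile, which means 17% of values fall below this point.

Using the inverse CDF (quantile function):
x = F⁻¹(0.17) = 0.0314

Verification: P(X ≤ 0.0314) = 0.17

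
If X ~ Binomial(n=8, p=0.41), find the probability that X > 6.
0.009991

We have X ~ Binomial(n=8, p=0.41).

P(X > 6) = 1 - P(X ≤ 6)
                = 1 - F(6)
                = 1 - 0.990009
                = 0.009991

So there's approximately a 1.0% chance that X exceeds 6.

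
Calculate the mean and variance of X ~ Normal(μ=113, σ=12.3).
E[X] = 113.0000, Var(X) = 151.2900

We have X ~ Normal(μ=113, σ=12.3).

For a Normal distribution with μ=113, σ=12.3:

Expected value:
E[X] = 113.0000

Variance:
Var(X) = 151.2900

Standard deviation:
σ = √Var(X) = 12.3000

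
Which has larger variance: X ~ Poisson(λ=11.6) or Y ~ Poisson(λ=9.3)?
X has larger variance (11.6000 > 9.3000)

Compute the variance for each distribution:

X ~ Poisson(λ=11.6):
Var(X) = 11.6000

Y ~ Poisson(λ=9.3):
Var(Y) = 9.3000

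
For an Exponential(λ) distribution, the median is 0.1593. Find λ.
λ = 4.3512

For X ~ Exponential(λ), the CDF is F(x) = 1 - e^(-λx).
The median m satisfies F(m) = 0.5:
1 - e^(-λm) = 0.5
e^(-λm) = 0.5
λm = ln(2)
m = ln(2) / λ

Given m = 0.1593:
λ = ln(2) / 0.1593 = 0.693147 / 0.1593 = 4.3512

Verification: ln(2) / 4.3512 = 0.1593 ✓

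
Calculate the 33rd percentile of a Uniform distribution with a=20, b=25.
21.6500

We have X ~ Uniform(a=20, b=25).

We want to find x such that P(X ≤ x) = 0.33.

This is the 33rd percentile, which means 33% of values fall below this point.

Using the inverse CDF (quantile function):
x = F⁻¹(0.33) = 21.6500

Verification: P(X ≤ 21.6500) = 0.33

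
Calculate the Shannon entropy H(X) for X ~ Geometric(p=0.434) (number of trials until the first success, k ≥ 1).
1.5770 nats

We have X ~ Geometric(p=0.434) (number of trials until the first success, k ≥ 1).

The Shannon entropy measures the uncertainty or information content of the distribution.

For a Geometric distribution with p=0.434 (number of trials until the first success, k ≥ 1):
H(X) = 1.5770 nats

(In bits, this would be 2.2751 bits.)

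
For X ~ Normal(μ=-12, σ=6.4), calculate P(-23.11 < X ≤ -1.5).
0.908275

We have X ~ Normal(μ=-12, σ=6.4).

To find P(-23.11 < X ≤ -1.5), we use:
P(-23.11 < X ≤ -1.5) = P(X ≤ -1.5) - P(X ≤ -23.11)
                 = F(-1.5) - F(-23.11)
                 = 0.949562 - 0.041287
                 = 0.908275

So there's approximately a 90.8% chance that X falls in this range.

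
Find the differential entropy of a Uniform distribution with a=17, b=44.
3.2958 nats

We have X ~ Uniform(a=17, b=44).

The differential entropy measures the uncertainty or information content of the distribution.

For a Uniform distribution with a=17, b=44:
h(X) = 3.2958 nats

(In bits, this would be 4.7549 bits.)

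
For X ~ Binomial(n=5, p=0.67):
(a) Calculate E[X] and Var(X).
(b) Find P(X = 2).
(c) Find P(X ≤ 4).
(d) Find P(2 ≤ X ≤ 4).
(a) E[X] = 3.3500, Var(X) = 1.1055
(b) P(X = 2) = 0.161321
(c) P(X ≤ 4) = 0.864987
(d) P(2 ≤ X ≤ 4) = 0.821346

We have X ~ Binomial(n=5, p=0.67).

(a) Moments:
E[X] = 3.3500
Var(X) = 1.1055
σ = √Var(X) = 1.0514

(b) Point probability using PMF:
P(X = 2) = 0.161321

(c) Cumulative probability using CDF:
P(X ≤ 4) = F(4) = 0.864987

(d) Range probability:
P(2 ≤ X ≤ 4) = P(X ≤ 4) - P(X ≤ 1)
                   = F(4) - F(1)
                   = 0.864987 - 0.043642
                   = 0.821346

This means approximately 82.1% of outcomes fall in the interval [2, 4].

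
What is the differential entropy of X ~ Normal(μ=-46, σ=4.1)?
2.8299 nats

We have X ~ Normal(μ=-46, σ=4.1).

The differential entropy measures the uncertainty or information content of the distribution.

For a Normal distribution with μ=-46, σ=4.1:
h(X) = 2.8299 nats

(In bits, this would be 4.0827 bits.)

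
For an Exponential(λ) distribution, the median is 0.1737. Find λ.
λ = 3.9905

For X ~ Exponential(λ), the CDF is F(x) = 1 - e^(-λx).
The median m satisfies F(m) = 0.5:
1 - e^(-λm) = 0.5
e^(-λm) = 0.5
λm = ln(2)
m = ln(2) / λ

Given m = 0.1737:
λ = ln(2) / 0.1737 = 0.693147 / 0.1737 = 3.9905

Verification: ln(2) / 3.9905 = 0.1737 ✓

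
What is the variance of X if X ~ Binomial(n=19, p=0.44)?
4.6816

We have X ~ Binomial(n=19, p=0.44).

For a Binomial distribution with n=19, p=0.44:
Var(X) = 4.6816

The variance measures the spread of the distribution around the mean.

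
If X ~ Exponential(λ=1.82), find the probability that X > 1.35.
0.085692

We have X ~ Exponential(λ=1.82).

P(X > 1.35) = 1 - P(X ≤ 1.35)
                = 1 - F(1.35)
                = 1 - 0.914308
                = 0.085692

So there's approximately a 8.6% chance that X exceeds 1.35.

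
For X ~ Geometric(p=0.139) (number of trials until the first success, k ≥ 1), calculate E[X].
7.1942

We have X ~ Geometric(p=0.139) (number of trials until the first success, k ≥ 1).

For a Geometric distribution with p=0.139 (number of trials until the first success, k ≥ 1):
E[X] = 7.1942

This is the expected (average) value of X.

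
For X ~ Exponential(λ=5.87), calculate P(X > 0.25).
0.230501

We have X ~ Exponential(λ=5.87).

P(X > 0.25) = 1 - P(X ≤ 0.25)
                = 1 - F(0.25)
                = 1 - 0.769499
                = 0.230501

So there's approximately a 23.1% chance that X exceeds 0.25.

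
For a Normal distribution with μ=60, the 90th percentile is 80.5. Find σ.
σ = 15.9962

For X ~ Normal(μ, σ), the p-th percentile satisfies x = μ + z_p × σ,
where z_p = Φ⁻¹(p) is the standard normal quantile.

Step 1: z_{0.9} = Φ⁻¹(0.9) = 1.2816

Step 2: Solve for σ:
80.5 = 60 + 1.2816 × σ
σ = (80.5 - 60) / 1.2816
σ = 20.50 / 1.2816
σ = 15.9962

Verification: μ + z × σ = 60 + 1.2816 × 15.9962 = 80.50 ✓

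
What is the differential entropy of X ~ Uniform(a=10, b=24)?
2.6391 nats

We have X ~ Uniform(a=10, b=24).

The differential entropy measures the uncertainty or information content of the distribution.

For a Uniform distribution with a=10, b=24:
h(X) = 2.6391 nats

(In bits, this would be 3.8074 bits.)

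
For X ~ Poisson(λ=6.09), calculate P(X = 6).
0.160516

We have X ~ Poisson(λ=6.09).

For a Poisson distribution, the PMF gives us the probability of each outcome.

Using the PMF formula:
P(X = 6) = 0.160516

Rounded to 4 decimal places: 0.1605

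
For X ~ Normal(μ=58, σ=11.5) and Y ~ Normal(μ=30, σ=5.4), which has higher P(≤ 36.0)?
Y has higher probability (P(Y ≤ 36.0) = 0.8667 > P(X ≤ 36.0) = 0.0279)

Compute P(≤ 36.0) for each distribution:

X ~ Normal(μ=58, σ=11.5):
P(X ≤ 36.0) = 0.0279

Y ~ Normal(μ=30, σ=5.4):
P(Y ≤ 36.0) = 0.8667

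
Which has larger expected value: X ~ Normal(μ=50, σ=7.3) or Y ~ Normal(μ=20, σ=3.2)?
X has larger mean (50.0000 > 20.0000)

Compute the expected value for each distribution:

X ~ Normal(μ=50, σ=7.3):
E[X] = 50.0000

Y ~ Normal(μ=20, σ=3.2):
E[Y] = 20.0000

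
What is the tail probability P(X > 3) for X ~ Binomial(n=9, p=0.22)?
0.114360

We have X ~ Binomial(n=9, p=0.22).

P(X > 3) = 1 - P(X ≤ 3)
                = 1 - F(3)
                = 1 - 0.885640
                = 0.114360

So there's approximately a 11.4% chance that X exceeds 3.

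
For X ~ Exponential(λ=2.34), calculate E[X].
0.4274

We have X ~ Exponential(λ=2.34).

For an Exponential distribution with λ=2.34:
E[X] = 0.4274

This is the expected (average) value of X.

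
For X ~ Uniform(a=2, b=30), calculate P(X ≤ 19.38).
0.620714

We have X ~ Uniform(a=2, b=30).

The CDF gives us P(X ≤ k).

Using the CDF:
P(X ≤ 19.38) = 0.620714

This means there's approximately a 62.1% chance that X is at most 19.38.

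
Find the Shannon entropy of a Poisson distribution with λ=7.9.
2.4410 nats

We have X ~ Poisson(λ=7.9).

The Shannon entropy measures the uncertainty or information content of the distribution.

For a Poisson distribution with λ=7.9:
H(X) = 2.4410 nats

(In bits, this would be 3.5216 bits.)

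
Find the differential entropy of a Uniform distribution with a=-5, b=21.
3.2581 nats

We have X ~ Uniform(a=-5, b=21).

The differential entropy measures the uncertainty or information content of the distribution.

For a Uniform distribution with a=-5, b=21:
h(X) = 3.2581 nats

(In bits, this would be 4.7004 bits.)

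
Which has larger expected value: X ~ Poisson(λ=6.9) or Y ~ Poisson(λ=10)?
Y has larger mean (10.0000 > 6.9000)

Compute the expected value for each distribution:

X ~ Poisson(λ=6.9):
E[X] = 6.9000

Y ~ Poisson(λ=10):
E[Y] = 10.0000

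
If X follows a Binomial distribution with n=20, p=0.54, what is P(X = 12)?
0.155258

We have X ~ Binomial(n=20, p=0.54).

For a Binomial distribution, the PMF gives us the probability of each outcome.

Using the PMF formula:
P(X = 12) = 0.155258

Rounded to 4 decimal places: 0.1553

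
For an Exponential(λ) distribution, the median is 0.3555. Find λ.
λ = 1.9498

For X ~ Exponential(λ), the CDF is F(x) = 1 - e^(-λx).
The median m satisfies F(m) = 0.5:
1 - e^(-λm) = 0.5
e^(-λm) = 0.5
λm = ln(2)
m = ln(2) / λ

Given m = 0.3555:
λ = ln(2) / 0.3555 = 0.693147 / 0.3555 = 1.9498

Verification: ln(2) / 1.9498 = 0.3555 ✓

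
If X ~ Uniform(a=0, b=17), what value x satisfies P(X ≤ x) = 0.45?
7.6500

We have X ~ Uniform(a=0, b=17).

We want to find x such that P(X ≤ x) = 0.45.

This is the 45th percentile, which means 45% of values fall below this point.

Using the inverse CDF (quantile function):
x = F⁻¹(0.45) = 7.6500

Verification: P(X ≤ 7.6500) = 0.45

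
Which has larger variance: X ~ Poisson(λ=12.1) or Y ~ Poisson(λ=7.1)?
X has larger variance (12.1000 > 7.1000)

Compute the variance for each distribution:

X ~ Poisson(λ=12.1):
Var(X) = 12.1000

Y ~ Poisson(λ=7.1):
Var(Y) = 7.1000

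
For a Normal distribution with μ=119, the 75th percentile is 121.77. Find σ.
σ = 4.1068

For X ~ Normal(μ, σ), the p-th percentile satisfies x = μ + z_p × σ,
where z_p = Φ⁻¹(p) is the standard normal quantile.

Step 1: z_{0.75} = Φ⁻¹(0.75) = 0.6745

Step 2: Solve for σ:
121.77 = 119 + 0.6745 × σ
σ = (121.77 - 119) / 0.6745
σ = 2.77 / 0.6745
σ = 4.1068

Verification: μ + z × σ = 119 + 0.6745 × 4.1068 = 121.77 ✓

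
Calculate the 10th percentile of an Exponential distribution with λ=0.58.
0.1817

We have X ~ Exponential(λ=0.58).

We want to find x such that P(X ≤ x) = 0.1.

This is the 10th percentile, which means 10% of values fall below this point.

Using the inverse CDF (quantile function):
x = F⁻¹(0.1) = 0.1817

Verification: P(X ≤ 0.1817) = 0.1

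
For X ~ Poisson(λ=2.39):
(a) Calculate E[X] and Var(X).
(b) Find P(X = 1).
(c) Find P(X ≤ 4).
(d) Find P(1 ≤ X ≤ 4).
(a) E[X] = 2.3900, Var(X) = 2.3900
(b) P(X = 1) = 0.218995
(c) P(X ≤ 4) = 0.905381
(d) P(1 ≤ X ≤ 4) = 0.813752

We have X ~ Poisson(λ=2.39).

(a) Moments:
E[X] = 2.3900
Var(X) = 2.3900
σ = √Var(X) = 1.5460

(b) Point probability using PMF:
P(X = 1) = 0.218995

(c) Cumulative probability using CDF:
P(X ≤ 4) = F(4) = 0.905381

(d) Range probability:
P(1 ≤ X ≤ 4) = P(X ≤ 4) - P(X ≤ 0)
                   = F(4) - F(0)
                   = 0.905381 - 0.091630
                   = 0.813752

This means approximately 81.4% of outcomes fall in the interval [1, 4].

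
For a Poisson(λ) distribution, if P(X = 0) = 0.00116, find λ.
λ = 6.7593

For a Poisson(λ) distribution, the PMF at 0 is:
P(X = 0) = λ^0 e^(-λ) / 0! = e^(-λ)

Given P(X = 0) = 0.00116:
e^(-λ) = 0.00116
-λ = ln(0.00116)
λ = -ln(0.00116) = 6.7593

Verification: e^(-6.7593) = 0.00116 ✓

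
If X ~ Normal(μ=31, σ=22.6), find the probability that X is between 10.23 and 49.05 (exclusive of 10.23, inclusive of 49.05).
0.608719

We have X ~ Normal(μ=31, σ=22.6).

To find P(10.23 < X ≤ 49.05), we use:
P(10.23 < X ≤ 49.05) = P(X ≤ 49.05) - P(X ≤ 10.23)
                 = F(49.05) - F(10.23)
                 = 0.787760 - 0.179041
                 = 0.608719

So there's approximately a 60.9% chance that X falls in this range.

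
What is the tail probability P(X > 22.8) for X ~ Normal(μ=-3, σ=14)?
0.032675

We have X ~ Normal(μ=-3, σ=14).

P(X > 22.8) = 1 - P(X ≤ 22.8)
                = 1 - F(22.8)
                = 1 - 0.967325
                = 0.032675

So there's approximately a 3.3% chance that X exceeds 22.8.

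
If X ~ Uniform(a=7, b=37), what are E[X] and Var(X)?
E[X] = 22.0000, Var(X) = 75.0000

We have X ~ Uniform(a=7, b=37).

For a Uniform distribution with a=7, b=37:

Expected value:
E[X] = 22.0000

Variance:
Var(X) = 75.0000

Standard deviation:
σ = √Var(X) = 8.6603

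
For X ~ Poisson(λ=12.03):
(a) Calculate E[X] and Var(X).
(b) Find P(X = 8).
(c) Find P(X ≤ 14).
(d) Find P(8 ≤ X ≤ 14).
(a) E[X] = 12.0300, Var(X) = 12.0300
(b) P(X = 8) = 0.064870
(c) P(X ≤ 14) = 0.769303
(d) P(8 ≤ X ≤ 14) = 0.681101

We have X ~ Poisson(λ=12.03).

(a) Moments:
E[X] = 12.0300
Var(X) = 12.0300
σ = √Var(X) = 3.4684

(b) Point probability using PMF:
P(X = 8) = 0.064870

(c) Cumulative probability using CDF:
P(X ≤ 14) = F(14) = 0.769303

(d) Range probability:
P(8 ≤ X ≤ 14) = P(X ≤ 14) - P(X ≤ 7)
                   = F(14) - F(7)
                   = 0.769303 - 0.088202
                   = 0.681101

This means approximately 68.1% of outcomes fall in the interval [8, 14].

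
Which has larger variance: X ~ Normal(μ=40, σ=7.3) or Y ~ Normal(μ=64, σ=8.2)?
Y has larger variance (67.2400 > 53.2900)

Compute the variance for each distribution:

X ~ Normal(μ=40, σ=7.3):
Var(X) = 53.2900

Y ~ Normal(μ=64, σ=8.2):
Var(Y) = 67.2400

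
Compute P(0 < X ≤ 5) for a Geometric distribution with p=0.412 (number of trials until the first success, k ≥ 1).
0.929711

We have X ~ Geometric(p=0.412) (number of trials until the first success, k ≥ 1).

To find P(0 < X ≤ 5), we use:
P(0 < X ≤ 5) = P(X ≤ 5) - P(X ≤ 0)
                 = F(5) - F(0)
                 = 0.929711 - 0.000000
                 = 0.929711

So there's approximately a 93.0% chance that X falls in this range.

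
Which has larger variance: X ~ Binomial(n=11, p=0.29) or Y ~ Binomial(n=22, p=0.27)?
Y has larger variance (4.3362 > 2.2649)

Compute the variance for each distribution:

X ~ Binomial(n=11, p=0.29):
Var(X) = 2.2649

Y ~ Binomial(n=22, p=0.27):
Var(Y) = 4.3362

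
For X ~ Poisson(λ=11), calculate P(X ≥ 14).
0.218709

We have X ~ Poisson(λ=11).

For discrete distributions, P(X ≥ 14) = 1 - P(X ≤ 13).

P(X ≤ 13) = 0.781291
P(X ≥ 14) = 1 - 0.781291 = 0.218709

So there's approximately a 21.9% chance that X is at least 14.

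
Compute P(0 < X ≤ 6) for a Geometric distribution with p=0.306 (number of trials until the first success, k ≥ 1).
0.888273

We have X ~ Geometric(p=0.306) (number of trials until the first success, k ≥ 1).

To find P(0 < X ≤ 6), we use:
P(0 < X ≤ 6) = P(X ≤ 6) - P(X ≤ 0)
                 = F(6) - F(0)
                 = 0.888273 - 0.000000
                 = 0.888273

So there's approximately a 88.8% chance that X falls in this range.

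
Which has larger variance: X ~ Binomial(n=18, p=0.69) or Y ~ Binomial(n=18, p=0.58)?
Y has larger variance (4.3848 > 3.8502)

Compute the variance for each distribution:

X ~ Binomial(n=18, p=0.69):
Var(X) = 3.8502

Y ~ Binomial(n=18, p=0.58):
Var(Y) = 4.3848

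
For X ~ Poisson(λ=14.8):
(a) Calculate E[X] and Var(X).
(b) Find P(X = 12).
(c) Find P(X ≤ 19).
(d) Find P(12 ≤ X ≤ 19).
(a) E[X] = 14.8000, Var(X) = 14.8000
(b) P(X = 12) = 0.086148
(c) P(X ≤ 19) = 0.886070
(d) P(12 ≤ X ≤ 19) = 0.687705

We have X ~ Poisson(λ=14.8).

(a) Moments:
E[X] = 14.8000
Var(X) = 14.8000
σ = √Var(X) = 3.8471

(b) Point probability using PMF:
P(X = 12) = 0.086148

(c) Cumulative probability using CDF:
P(X ≤ 19) = F(19) = 0.886070

(d) Range probability:
P(12 ≤ X ≤ 19) = P(X ≤ 19) - P(X ≤ 11)
                   = F(19) - F(11)
                   = 0.886070 - 0.198365
                   = 0.687705

This means approximately 68.8% of outcomes fall in the interval [12, 19].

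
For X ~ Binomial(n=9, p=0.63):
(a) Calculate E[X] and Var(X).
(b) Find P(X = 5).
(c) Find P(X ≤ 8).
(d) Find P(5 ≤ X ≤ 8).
(a) E[X] = 5.6700, Var(X) = 2.0979
(b) P(X = 5) = 0.234358
(c) P(X ≤ 8) = 0.984366
(d) P(5 ≤ X ≤ 8) = 0.777151

We have X ~ Binomial(n=9, p=0.63).

(a) Moments:
E[X] = 5.6700
Var(X) = 2.0979
σ = √Var(X) = 1.4484

(b) Point probability using PMF:
P(X = 5) = 0.234358

(c) Cumulative probability using CDF:
P(X ≤ 8) = F(8) = 0.984366

(d) Range probability:
P(5 ≤ X ≤ 8) = P(X ≤ 8) - P(X ≤ 4)
                   = F(8) - F(4)
                   = 0.984366 - 0.207215
                   = 0.777151

This means approximately 77.7% of outcomes fall in the interval [5, 8].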